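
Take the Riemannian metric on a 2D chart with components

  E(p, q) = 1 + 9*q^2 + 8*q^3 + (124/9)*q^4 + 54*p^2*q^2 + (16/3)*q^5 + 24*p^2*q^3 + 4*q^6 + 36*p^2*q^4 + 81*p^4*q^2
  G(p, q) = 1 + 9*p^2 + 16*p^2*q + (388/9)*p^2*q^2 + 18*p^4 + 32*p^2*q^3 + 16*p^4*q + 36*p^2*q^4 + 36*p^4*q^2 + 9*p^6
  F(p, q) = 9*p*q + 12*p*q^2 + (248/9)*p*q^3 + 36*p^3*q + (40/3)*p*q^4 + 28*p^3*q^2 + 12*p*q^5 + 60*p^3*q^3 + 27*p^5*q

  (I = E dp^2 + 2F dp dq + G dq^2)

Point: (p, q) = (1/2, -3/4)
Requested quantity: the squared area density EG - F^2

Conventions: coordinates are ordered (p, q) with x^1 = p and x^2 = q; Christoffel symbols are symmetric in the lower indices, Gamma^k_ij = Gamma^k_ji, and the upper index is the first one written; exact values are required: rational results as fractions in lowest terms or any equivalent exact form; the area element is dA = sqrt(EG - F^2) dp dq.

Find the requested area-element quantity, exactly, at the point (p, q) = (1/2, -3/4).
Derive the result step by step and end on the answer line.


E = 17665/1024, F = -5289/512, G = 1937/256; EG - F^2 = 24389/1024

Answer: EG - F^2 = 24389/1024


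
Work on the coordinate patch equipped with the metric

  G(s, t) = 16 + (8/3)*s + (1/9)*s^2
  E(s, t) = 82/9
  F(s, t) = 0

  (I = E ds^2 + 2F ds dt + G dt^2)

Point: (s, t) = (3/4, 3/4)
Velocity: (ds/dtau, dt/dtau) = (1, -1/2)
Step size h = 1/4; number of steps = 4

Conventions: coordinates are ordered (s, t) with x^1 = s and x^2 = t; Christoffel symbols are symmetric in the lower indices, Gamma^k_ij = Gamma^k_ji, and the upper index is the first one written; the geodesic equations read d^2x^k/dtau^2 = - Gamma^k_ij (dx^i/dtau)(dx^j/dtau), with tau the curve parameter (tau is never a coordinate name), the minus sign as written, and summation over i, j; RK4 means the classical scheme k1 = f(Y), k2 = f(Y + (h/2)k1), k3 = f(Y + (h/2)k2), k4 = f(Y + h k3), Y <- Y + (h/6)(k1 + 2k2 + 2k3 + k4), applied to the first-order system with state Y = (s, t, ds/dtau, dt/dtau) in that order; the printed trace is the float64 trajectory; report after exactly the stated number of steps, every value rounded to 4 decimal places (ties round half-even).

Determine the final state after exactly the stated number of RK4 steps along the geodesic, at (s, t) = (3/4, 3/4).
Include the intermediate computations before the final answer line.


f(Y) = (ds/dtau, dt/dtau, -Gamma^s_ij Y'^i Y'^j, -Gamma^t_ij Y'^i Y'^j) with the Gammas evaluated at the stage position; h = 0.250000; intermediate values shown to 6 dp
step 0: s = 0.7500, t = 0.7500, ds/dtau = 1.0000, dt/dtau = -0.5000
step 1:
  k1: at (s, t) = (0.750000, 0.750000), (ds/dtau, dt/dtau) = (1.000000, -0.500000); Gamma_sss = 0.000000, Gamma_sst = 0.000000, Gamma_stt = -0.155488, Gamma_tss = 0.000000, Gamma_tst = 0.078431, Gamma_ttt = 0.000000; k1 = (1.000000, -0.500000, 0.038872, 0.078431)
  k2: at (s, t) = (0.875000, 0.687500), (ds/dtau, dt/dtau) = (1.004859, -0.490196); Gamma_sss = 0.000000, Gamma_sst = 0.000000, Gamma_stt = -0.157012, Gamma_tss = 0.000000, Gamma_tst = 0.077670, Gamma_ttt = 0.000000; k2 = (1.004859, -0.490196, 0.037729, 0.076517)
  k3: at (s, t) = (0.875607, 0.688725), (ds/dtau, dt/dtau) = (1.004716, -0.490435); Gamma_sss = 0.000000, Gamma_sst = 0.000000, Gamma_stt = -0.157020, Gamma_tss = 0.000000, Gamma_tst = 0.077666, Gamma_ttt = 0.000000; k3 = (1.004716, -0.490435, 0.037767, 0.076540)
  k4: at (s, t) = (1.001179, 0.627391), (ds/dtau, dt/dtau) = (1.009442, -0.480865); Gamma_sss = 0.000000, Gamma_sst = 0.000000, Gamma_stt = -0.158551, Gamma_tss = 0.000000, Gamma_tst = 0.076916, Gamma_ttt = 0.000000; k4 = (1.009442, -0.480865, 0.036662, 0.074671)
  Y <- Y + (h/6)(k1 + 2k2 + 2k3 + k4): s = 1.0012, t = 0.6274, ds/dtau = 1.0094, dt/dtau = -0.4809
step 2:
  k1: at (s, t) = (1.001191, 0.627411), (ds/dtau, dt/dtau) = (1.009439, -0.480866); Gamma_sss = 0.000000, Gamma_sst = 0.000000, Gamma_stt = -0.158551, Gamma_tss = 0.000000, Gamma_tst = 0.076916, Gamma_ttt = 0.000000; k1 = (1.009439, -0.480866, 0.036662, 0.074671)
  k2: at (s, t) = (1.127371, 0.567303), (ds/dtau, dt/dtau) = (1.014021, -0.471532); Gamma_sss = 0.000000, Gamma_sst = 0.000000, Gamma_stt = -0.160090, Gamma_tss = 0.000000, Gamma_tst = 0.076177, Gamma_ttt = 0.000000; k2 = (1.014021, -0.471532, 0.035595, 0.072847)
  k3: at (s, t) = (1.127944, 0.568470), (ds/dtau, dt/dtau) = (1.013888, -0.471760); Gamma_sss = 0.000000, Gamma_sst = 0.000000, Gamma_stt = -0.160097, Gamma_tss = 0.000000, Gamma_tst = 0.076173, Gamma_ttt = 0.000000; k3 = (1.013888, -0.471760, 0.035631, 0.072869)
  k4: at (s, t) = (1.254663, 0.509471), (ds/dtau, dt/dtau) = (1.018346, -0.462649); Gamma_sss = 0.000000, Gamma_sst = 0.000000, Gamma_stt = -0.161642, Gamma_tss = 0.000000, Gamma_tst = 0.075445, Gamma_ttt = 0.000000; k4 = (1.018346, -0.462649, 0.034599, 0.071090)
  Y <- Y + (h/6)(k1 + 2k2 + 2k3 + k4): s = 1.2547, t = 0.5095, ds/dtau = 1.0183, dt/dtau = -0.4626
step 3:
  k1: at (s, t) = (1.254675, 0.509491), (ds/dtau, dt/dtau) = (1.018343, -0.462650); Gamma_sss = 0.000000, Gamma_sst = 0.000000, Gamma_stt = -0.161642, Gamma_tss = 0.000000, Gamma_tst = 0.075445, Gamma_ttt = 0.000000; k1 = (1.018343, -0.462650, 0.034599, 0.071090)
  k2: at (s, t) = (1.381968, 0.451659), (ds/dtau, dt/dtau) = (1.022668, -0.453763); Gamma_sss = 0.000000, Gamma_sst = 0.000000, Gamma_stt = -0.163195, Gamma_tss = 0.000000, Gamma_tst = 0.074727, Gamma_ttt = 0.000000; k2 = (1.022668, -0.453763, 0.033602, 0.069354)
  k3: at (s, t) = (1.382508, 0.452770), (ds/dtau, dt/dtau) = (1.022544, -0.453980); Gamma_sss = 0.000000, Gamma_sst = 0.000000, Gamma_stt = -0.163201, Gamma_tss = 0.000000, Gamma_tst = 0.074724, Gamma_ttt = 0.000000; k3 = (1.022544, -0.453980, 0.033635, 0.069376)
  k4: at (s, t) = (1.510311, 0.395995), (ds/dtau, dt/dtau) = (1.026752, -0.445306); Gamma_sss = 0.000000, Gamma_sst = 0.000000, Gamma_stt = -0.164760, Gamma_tss = 0.000000, Gamma_tst = 0.074018, Gamma_ttt = 0.000000; k4 = (1.026752, -0.445306, 0.032671, 0.067684)
  Y <- Y + (h/6)(k1 + 2k2 + 2k3 + k4): s = 1.5103, t = 0.3960, ds/dtau = 1.0267, dt/dtau = -0.4453
step 4:
  k1: at (s, t) = (1.510321, 0.396014), (ds/dtau, dt/dtau) = (1.026749, -0.445306); Gamma_sss = 0.000000, Gamma_sst = 0.000000, Gamma_stt = -0.164760, Gamma_tss = 0.000000, Gamma_tst = 0.074017, Gamma_ttt = 0.000000; k1 = (1.026749, -0.445306, 0.032672, 0.067684)
  k2: at (s, t) = (1.638665, 0.340350), (ds/dtau, dt/dtau) = (1.030833, -0.436846); Gamma_sss = 0.000000, Gamma_sst = 0.000000, Gamma_stt = -0.166325, Gamma_tss = 0.000000, Gamma_tst = 0.073321, Gamma_ttt = 0.000000; k2 = (1.030833, -0.436846, 0.031741, 0.066035)
  k3: at (s, t) = (1.639176, 0.341408), (ds/dtau, dt/dtau) = (1.030717, -0.437052); Gamma_sss = 0.000000, Gamma_sst = 0.000000, Gamma_stt = -0.166331, Gamma_tss = 0.000000, Gamma_tst = 0.073318, Gamma_ttt = 0.000000; k3 = (1.030717, -0.437052, 0.031772, 0.066056)
  k4: at (s, t) = (1.768001, 0.286751), (ds/dtau, dt/dtau) = (1.034692, -0.428792); Gamma_sss = 0.000000, Gamma_sst = 0.000000, Gamma_stt = -0.167902, Gamma_tss = 0.000000, Gamma_tst = 0.072632, Gamma_ttt = 0.000000; k4 = (1.034692, -0.428792, 0.030871, 0.064449)
  Y <- Y + (h/6)(k1 + 2k2 + 2k3 + k4): s = 1.7680, t = 0.2868, ds/dtau = 1.0347, dt/dtau = -0.4288

Answer: s = 1.7680, t = 0.2868, ds/dtau = 1.0347, dt/dtau = -0.4288


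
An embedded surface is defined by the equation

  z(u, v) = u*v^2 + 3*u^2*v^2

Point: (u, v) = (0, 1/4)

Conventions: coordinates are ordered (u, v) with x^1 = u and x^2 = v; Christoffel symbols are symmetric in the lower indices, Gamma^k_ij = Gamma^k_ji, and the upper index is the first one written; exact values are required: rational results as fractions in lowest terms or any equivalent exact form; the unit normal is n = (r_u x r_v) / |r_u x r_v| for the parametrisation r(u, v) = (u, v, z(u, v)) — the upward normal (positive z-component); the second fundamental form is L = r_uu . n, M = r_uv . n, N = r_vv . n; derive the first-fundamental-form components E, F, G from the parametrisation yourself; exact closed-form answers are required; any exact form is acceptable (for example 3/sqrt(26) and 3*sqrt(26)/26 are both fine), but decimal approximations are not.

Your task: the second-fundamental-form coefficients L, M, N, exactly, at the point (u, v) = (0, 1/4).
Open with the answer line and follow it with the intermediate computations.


Answer: L = 6*sqrt(257)/257, M = 8*sqrt(257)/257, N = 0

z_u = 1/16, z_v = 0, z_uu = 3/8, z_uv = 1/2, z_vv = 0
E = 257/256, F = 0, G = 1; answer radicand W^2 = 257/256
unnormalised second-form numerators: l = 3/8, m = 1/2, n = 0; L = l/sqrt(257/256), and similarly M = m/sqrt(W^2), N = n/sqrt(W^2)


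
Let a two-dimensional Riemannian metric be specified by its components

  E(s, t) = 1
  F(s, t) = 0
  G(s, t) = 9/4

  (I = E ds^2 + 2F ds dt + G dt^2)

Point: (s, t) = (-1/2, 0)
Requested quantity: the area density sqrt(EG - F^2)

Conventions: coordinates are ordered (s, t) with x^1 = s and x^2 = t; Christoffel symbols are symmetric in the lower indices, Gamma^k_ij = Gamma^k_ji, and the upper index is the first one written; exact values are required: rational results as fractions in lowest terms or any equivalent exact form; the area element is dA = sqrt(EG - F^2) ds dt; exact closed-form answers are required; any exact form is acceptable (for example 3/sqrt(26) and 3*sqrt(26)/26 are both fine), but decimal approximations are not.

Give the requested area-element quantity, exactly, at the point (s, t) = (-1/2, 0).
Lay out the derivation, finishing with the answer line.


E = 1, F = 0, G = 9/4; EG - F^2 = 9/4

Answer: sqrt(EG - F^2) = 3/2


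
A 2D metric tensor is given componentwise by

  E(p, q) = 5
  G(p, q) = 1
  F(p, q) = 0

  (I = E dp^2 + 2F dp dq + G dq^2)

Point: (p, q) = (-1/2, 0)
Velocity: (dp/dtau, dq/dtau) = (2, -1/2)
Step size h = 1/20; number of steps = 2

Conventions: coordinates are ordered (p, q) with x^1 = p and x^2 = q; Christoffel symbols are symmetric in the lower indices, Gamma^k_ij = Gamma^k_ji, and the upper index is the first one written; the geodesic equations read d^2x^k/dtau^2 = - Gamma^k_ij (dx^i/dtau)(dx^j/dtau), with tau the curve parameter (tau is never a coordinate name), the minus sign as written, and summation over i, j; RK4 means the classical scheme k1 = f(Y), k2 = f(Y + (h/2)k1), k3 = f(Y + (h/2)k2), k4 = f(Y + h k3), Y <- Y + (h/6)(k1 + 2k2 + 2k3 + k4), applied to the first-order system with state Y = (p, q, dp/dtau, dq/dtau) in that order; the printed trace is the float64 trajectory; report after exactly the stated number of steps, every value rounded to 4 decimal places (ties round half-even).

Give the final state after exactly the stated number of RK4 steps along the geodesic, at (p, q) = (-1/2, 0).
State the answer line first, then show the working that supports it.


Answer: p = -0.3000, q = -0.0500, dp/dtau = 2.0000, dq/dtau = -0.5000

f(Y) = (dp/dtau, dq/dtau, -Gamma^p_ij Y'^i Y'^j, -Gamma^q_ij Y'^i Y'^j) with the Gammas evaluated at the stage position; h = 0.050000; intermediate values shown to 6 dp
step 0: p = -0.5000, q = 0.0000, dp/dtau = 2.0000, dq/dtau = -0.5000
step 1:
  k1: at (p, q) = (-0.500000, 0.000000), (dp/dtau, dq/dtau) = (2.000000, -0.500000); Gamma_ppp = 0.000000, Gamma_ppq = 0.000000, Gamma_pqq = 0.000000, Gamma_qpp = 0.000000, Gamma_qpq = 0.000000, Gamma_qqq = 0.000000; k1 = (2.000000, -0.500000, 0.000000, 0.000000)
  k2: at (p, q) = (-0.450000, -0.012500), (dp/dtau, dq/dtau) = (2.000000, -0.500000); Gamma_ppp = 0.000000, Gamma_ppq = 0.000000, Gamma_pqq = 0.000000, Gamma_qpp = 0.000000, Gamma_qpq = 0.000000, Gamma_qqq = 0.000000; k2 = (2.000000, -0.500000, 0.000000, 0.000000)
  k3: at (p, q) = (-0.450000, -0.012500), (dp/dtau, dq/dtau) = (2.000000, -0.500000); Gamma_ppp = 0.000000, Gamma_ppq = 0.000000, Gamma_pqq = 0.000000, Gamma_qpp = 0.000000, Gamma_qpq = 0.000000, Gamma_qqq = 0.000000; k3 = (2.000000, -0.500000, 0.000000, 0.000000)
  k4: at (p, q) = (-0.400000, -0.025000), (dp/dtau, dq/dtau) = (2.000000, -0.500000); Gamma_ppp = 0.000000, Gamma_ppq = 0.000000, Gamma_pqq = 0.000000, Gamma_qpp = 0.000000, Gamma_qpq = 0.000000, Gamma_qqq = 0.000000; k4 = (2.000000, -0.500000, 0.000000, 0.000000)
  Y <- Y + (h/6)(k1 + 2k2 + 2k3 + k4): p = -0.4000, q = -0.0250, dp/dtau = 2.0000, dq/dtau = -0.5000
step 2:
  k1: at (p, q) = (-0.400000, -0.025000), (dp/dtau, dq/dtau) = (2.000000, -0.500000); Gamma_ppp = 0.000000, Gamma_ppq = 0.000000, Gamma_pqq = 0.000000, Gamma_qpp = 0.000000, Gamma_qpq = 0.000000, Gamma_qqq = 0.000000; k1 = (2.000000, -0.500000, 0.000000, 0.000000)
  k2: at (p, q) = (-0.350000, -0.037500), (dp/dtau, dq/dtau) = (2.000000, -0.500000); Gamma_ppp = 0.000000, Gamma_ppq = 0.000000, Gamma_pqq = 0.000000, Gamma_qpp = 0.000000, Gamma_qpq = 0.000000, Gamma_qqq = 0.000000; k2 = (2.000000, -0.500000, 0.000000, 0.000000)
  k3: at (p, q) = (-0.350000, -0.037500), (dp/dtau, dq/dtau) = (2.000000, -0.500000); Gamma_ppp = 0.000000, Gamma_ppq = 0.000000, Gamma_pqq = 0.000000, Gamma_qpp = 0.000000, Gamma_qpq = 0.000000, Gamma_qqq = 0.000000; k3 = (2.000000, -0.500000, 0.000000, 0.000000)
  k4: at (p, q) = (-0.300000, -0.050000), (dp/dtau, dq/dtau) = (2.000000, -0.500000); Gamma_ppp = 0.000000, Gamma_ppq = 0.000000, Gamma_pqq = 0.000000, Gamma_qpp = 0.000000, Gamma_qpq = 0.000000, Gamma_qqq = 0.000000; k4 = (2.000000, -0.500000, 0.000000, 0.000000)
  Y <- Y + (h/6)(k1 + 2k2 + 2k3 + k4): p = -0.3000, q = -0.0500, dp/dtau = 2.0000, dq/dtau = -0.5000


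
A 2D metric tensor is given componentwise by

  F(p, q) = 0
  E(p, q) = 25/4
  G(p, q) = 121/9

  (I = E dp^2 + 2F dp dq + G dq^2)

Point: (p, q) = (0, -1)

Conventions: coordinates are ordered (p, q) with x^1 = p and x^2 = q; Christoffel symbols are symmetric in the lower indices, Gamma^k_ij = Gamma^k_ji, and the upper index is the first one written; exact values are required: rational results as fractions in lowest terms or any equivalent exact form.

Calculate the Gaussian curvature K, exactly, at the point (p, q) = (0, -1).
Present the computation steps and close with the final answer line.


E = 25/4, F = 0, G = 121/9, EG - F^2 = 3025/36 at the point
E_p = 0, E_q = 0, F_p = 0, F_q = 0, G_p = 0, G_q = 0
E_qq = 0, F_pq = 0, G_pp = 0
K follows from Brioschi's formula, (det M1 - det M2)/(EG - F^2)^2.
M1 = [[-E_qq/2 + F_pq - G_pp/2, E_p/2, F_p - E_q/2], [F_q - G_p/2, E, F], [G_q/2, F, G]] = [[0, 0, 0], [0, 25/4, 0], [0, 0, 121/9]]; det M1 = 0
M2 = [[0, E_q/2, G_p/2], [E_q/2, E, F], [G_p/2, F, G]] = [[0, 0, 0], [0, 25/4, 0], [0, 0, 121/9]]; det M2 = 0
det M1 - det M2 = 0; K = 0 / (3025/36)^2 = 0

Answer: K = 0


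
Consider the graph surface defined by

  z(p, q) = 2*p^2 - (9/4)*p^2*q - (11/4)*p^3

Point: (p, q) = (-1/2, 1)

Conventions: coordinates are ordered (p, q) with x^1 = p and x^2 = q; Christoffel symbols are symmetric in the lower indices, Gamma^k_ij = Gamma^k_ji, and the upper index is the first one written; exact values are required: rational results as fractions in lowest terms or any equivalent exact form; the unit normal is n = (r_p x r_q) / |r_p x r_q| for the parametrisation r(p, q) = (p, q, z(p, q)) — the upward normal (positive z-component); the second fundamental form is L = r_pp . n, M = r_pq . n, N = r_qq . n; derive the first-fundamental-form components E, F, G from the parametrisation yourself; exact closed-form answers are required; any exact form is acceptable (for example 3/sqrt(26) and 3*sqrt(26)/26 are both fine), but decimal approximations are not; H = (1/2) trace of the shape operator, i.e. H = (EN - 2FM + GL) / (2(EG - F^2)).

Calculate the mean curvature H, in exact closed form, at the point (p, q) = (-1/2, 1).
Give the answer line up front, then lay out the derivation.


Answer: H = 5749*sqrt(1178)/693842

z_p = -29/16, z_q = -9/16, z_pp = 31/4, z_pq = 9/4, z_qq = 0
E = 1097/256, F = 261/256, G = 337/256; answer radicand W^2 = 589/128
unnormalised second-form numerators: l = 31/4, m = 9/4, n = 0; L = l/sqrt(589/128), and similarly M = m/sqrt(W^2), N = n/sqrt(W^2)
H = (E*n - 2*F*m + G*l) / (2*(EG - F^2)*sqrt(W^2)); E*n - 2*F*m + G*l = 5749/1024, EG - F^2 = 589/128, so H = (5749/9424)/sqrt(589/128)


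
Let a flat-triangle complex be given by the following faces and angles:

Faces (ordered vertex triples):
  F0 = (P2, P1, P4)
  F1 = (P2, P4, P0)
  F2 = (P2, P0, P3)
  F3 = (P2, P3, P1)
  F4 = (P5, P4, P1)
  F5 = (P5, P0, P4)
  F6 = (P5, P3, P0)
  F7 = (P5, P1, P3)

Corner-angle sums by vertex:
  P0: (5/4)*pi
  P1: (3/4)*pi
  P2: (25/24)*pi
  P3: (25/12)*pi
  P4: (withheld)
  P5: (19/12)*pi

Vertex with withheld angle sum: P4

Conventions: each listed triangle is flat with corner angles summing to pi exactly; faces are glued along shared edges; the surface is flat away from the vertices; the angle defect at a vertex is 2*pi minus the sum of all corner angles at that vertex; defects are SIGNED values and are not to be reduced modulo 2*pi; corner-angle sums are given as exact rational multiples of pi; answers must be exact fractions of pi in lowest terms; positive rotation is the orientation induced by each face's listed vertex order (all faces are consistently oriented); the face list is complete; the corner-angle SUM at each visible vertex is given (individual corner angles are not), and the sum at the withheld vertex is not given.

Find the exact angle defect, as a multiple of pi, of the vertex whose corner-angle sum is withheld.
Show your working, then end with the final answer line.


V = 6, E = 12, F = 8; chi = V - E + F = 2
Gauss-Bonnet: total defect = 2*pi*chi = 4*pi; visible defects sum to (79/24)*pi

Answer: defect(P4) = (17/24)*pi


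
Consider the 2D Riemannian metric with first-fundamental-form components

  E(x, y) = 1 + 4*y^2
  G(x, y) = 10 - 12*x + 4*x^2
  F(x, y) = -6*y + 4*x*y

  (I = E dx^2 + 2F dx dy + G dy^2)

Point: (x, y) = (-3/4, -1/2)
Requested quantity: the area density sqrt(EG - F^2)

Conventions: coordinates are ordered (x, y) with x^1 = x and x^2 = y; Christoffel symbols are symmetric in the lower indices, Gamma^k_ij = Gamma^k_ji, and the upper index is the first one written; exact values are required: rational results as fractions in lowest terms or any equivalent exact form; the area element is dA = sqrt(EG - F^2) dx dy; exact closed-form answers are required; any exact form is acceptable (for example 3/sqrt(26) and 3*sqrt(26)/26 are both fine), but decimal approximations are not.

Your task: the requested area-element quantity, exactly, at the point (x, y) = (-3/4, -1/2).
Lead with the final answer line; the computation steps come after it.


Answer: sqrt(EG - F^2) = sqrt(89)/2

E = 2, F = 9/2, G = 85/4; EG - F^2 = 89/4


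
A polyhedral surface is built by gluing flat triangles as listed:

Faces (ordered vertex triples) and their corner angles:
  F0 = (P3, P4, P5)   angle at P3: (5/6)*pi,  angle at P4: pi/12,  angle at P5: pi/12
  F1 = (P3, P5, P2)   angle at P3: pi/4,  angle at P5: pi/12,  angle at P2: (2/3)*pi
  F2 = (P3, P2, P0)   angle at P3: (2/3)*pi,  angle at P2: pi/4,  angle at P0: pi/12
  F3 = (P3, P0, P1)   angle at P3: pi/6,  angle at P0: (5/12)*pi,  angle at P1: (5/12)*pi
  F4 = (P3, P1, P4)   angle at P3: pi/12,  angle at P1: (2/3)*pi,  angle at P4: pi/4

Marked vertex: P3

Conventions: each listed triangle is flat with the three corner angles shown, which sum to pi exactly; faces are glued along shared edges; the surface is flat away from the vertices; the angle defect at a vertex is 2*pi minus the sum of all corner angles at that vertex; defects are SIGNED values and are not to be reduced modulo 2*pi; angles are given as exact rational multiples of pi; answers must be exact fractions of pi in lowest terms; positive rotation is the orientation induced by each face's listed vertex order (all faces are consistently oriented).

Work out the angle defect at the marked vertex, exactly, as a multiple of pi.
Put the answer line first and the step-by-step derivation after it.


Answer: defect(P3) = 0

Sum of corner angles at P3: 2*pi
defect = 2*pi - 2*pi


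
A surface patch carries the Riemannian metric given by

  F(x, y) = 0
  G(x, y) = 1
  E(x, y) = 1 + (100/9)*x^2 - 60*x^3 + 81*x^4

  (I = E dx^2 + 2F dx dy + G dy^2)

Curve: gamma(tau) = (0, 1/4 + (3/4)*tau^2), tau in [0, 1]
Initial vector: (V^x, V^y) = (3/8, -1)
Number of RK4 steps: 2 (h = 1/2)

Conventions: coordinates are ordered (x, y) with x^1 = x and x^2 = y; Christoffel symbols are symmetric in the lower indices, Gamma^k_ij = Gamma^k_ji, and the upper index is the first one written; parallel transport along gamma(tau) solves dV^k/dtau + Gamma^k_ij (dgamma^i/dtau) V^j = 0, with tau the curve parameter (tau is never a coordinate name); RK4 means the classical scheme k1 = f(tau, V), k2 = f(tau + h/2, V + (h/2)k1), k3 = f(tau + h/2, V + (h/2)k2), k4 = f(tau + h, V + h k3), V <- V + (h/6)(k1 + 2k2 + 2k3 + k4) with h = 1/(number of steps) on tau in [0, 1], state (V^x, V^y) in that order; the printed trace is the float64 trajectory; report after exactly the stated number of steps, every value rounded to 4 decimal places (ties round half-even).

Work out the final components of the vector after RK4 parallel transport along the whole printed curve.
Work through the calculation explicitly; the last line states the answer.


gamma'(tau) = (0, (3/2)*tau); f(tau, V)^k = -Gamma^k_ij(gamma(tau)) gamma'^i(tau) V^j; h = 1/2; intermediate values shown to 6 dp
curve data and Christoffel symbols at the stage parameters:
  tau = 0.000000: gamma = (0.000000, 0.250000), gamma' = (0.000000, 0.000000); Gamma_xxx = 0.000000, Gamma_xxy = 0.000000, Gamma_xyy = 0.000000, Gamma_yxx = 0.000000, Gamma_yxy = 0.000000, Gamma_yyy = 0.000000
  tau = 0.250000: gamma = (0.000000, 0.296875), gamma' = (0.000000, 0.375000); Gamma_xxx = 0.000000, Gamma_xxy = 0.000000, Gamma_xyy = 0.000000, Gamma_yxx = 0.000000, Gamma_yxy = 0.000000, Gamma_yyy = 0.000000
  tau = 0.500000: gamma = (0.000000, 0.437500), gamma' = (0.000000, 0.750000); Gamma_xxx = 0.000000, Gamma_xxy = 0.000000, Gamma_xyy = 0.000000, Gamma_yxx = 0.000000, Gamma_yxy = 0.000000, Gamma_yyy = 0.000000
  tau = 0.750000: gamma = (0.000000, 0.671875), gamma' = (0.000000, 1.125000); Gamma_xxx = 0.000000, Gamma_xxy = 0.000000, Gamma_xyy = 0.000000, Gamma_yxx = 0.000000, Gamma_yxy = 0.000000, Gamma_yyy = 0.000000
  tau = 1.000000: gamma = (0.000000, 1.000000), gamma' = (0.000000, 1.500000); Gamma_xxx = 0.000000, Gamma_xxy = 0.000000, Gamma_xyy = 0.000000, Gamma_yxx = 0.000000, Gamma_yxy = 0.000000, Gamma_yyy = 0.000000
step 0: V^x = 0.3750, V^y = -1.0000
step 1: k1 = (0.000000, 0.000000), k2 = (0.000000, 0.000000), k3 = (0.000000, 0.000000), k4 = (0.000000, 0.000000); V <- V + (h/6)(k1 + 2k2 + 2k3 + k4): V^x = 0.3750, V^y = -1.0000
step 2: k1 = (0.000000, 0.000000), k2 = (0.000000, 0.000000), k3 = (0.000000, 0.000000), k4 = (0.000000, 0.000000); V <- V + (h/6)(k1 + 2k2 + 2k3 + k4): V^x = 0.3750, V^y = -1.0000

Answer: V^x = 0.3750, V^y = -1.0000


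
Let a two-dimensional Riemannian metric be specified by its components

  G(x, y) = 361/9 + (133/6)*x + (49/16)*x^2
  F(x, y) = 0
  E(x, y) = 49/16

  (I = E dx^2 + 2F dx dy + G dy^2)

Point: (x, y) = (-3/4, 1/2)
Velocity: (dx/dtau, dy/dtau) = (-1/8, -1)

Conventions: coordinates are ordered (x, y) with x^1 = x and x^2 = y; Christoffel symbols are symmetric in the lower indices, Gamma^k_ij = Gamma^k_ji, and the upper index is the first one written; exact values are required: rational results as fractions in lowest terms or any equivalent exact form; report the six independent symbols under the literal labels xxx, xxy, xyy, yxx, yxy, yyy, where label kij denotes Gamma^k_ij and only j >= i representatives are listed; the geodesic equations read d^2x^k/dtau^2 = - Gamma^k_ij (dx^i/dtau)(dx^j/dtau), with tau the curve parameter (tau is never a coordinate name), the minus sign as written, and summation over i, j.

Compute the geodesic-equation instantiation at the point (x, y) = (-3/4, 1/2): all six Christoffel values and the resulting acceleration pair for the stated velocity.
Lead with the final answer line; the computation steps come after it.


Answer: Gamma_xxx = 0, Gamma_xxy = 0, Gamma_xyy = -241/84, Gamma_yxx = 0, Gamma_yxy = 84/241, Gamma_yyy = 0; accelerations (d^2x/dtau^2, d^2y/dtau^2) = (241/84, -21/241)

E = 49/16, F = 0, G = 58081/2304 at the point
E_x = 0, E_y = 0, F_x = 0, F_y = 0, G_x = 1687/96, G_y = 0
EG - F^2 = 2845969/36864;  g^inv = (36864/2845969) * [[58081/2304, 0], [0, 49/16]]
first-kind symbols [ij,l] = (1/2)(d_i g_jl + d_j g_il - d_l g_ij): [xx,x] = E_x/2 = 0, [xx,y] = F_x - E_y/2 = 0, [xy,x] = E_y/2 = 0, [xy,y] = G_x/2 = 1687/192, [yy,x] = F_y - G_x/2 = -1687/192, [yy,y] = G_y/2 = 0
Gamma^x_ij = (G*[ij,x] - F*[ij,y])/(EG - F^2), Gamma^y_ij = (E*[ij,y] - F*[ij,x])/(EG - F^2)
Gamma_xxx = 0, Gamma_xxy = 0, Gamma_xyy = -241/84, Gamma_yxx = 0, Gamma_yxy = 84/241, Gamma_yyy = 0
d^2x/dtau^2 = -(Gamma_xxx*(-1/8)^2 + 2*Gamma_xxy*(-1/8)*(-1) + Gamma_xyy*(-1)^2) = 241/84
d^2y/dtau^2 = -(Gamma_yxx*(-1/8)^2 + 2*Gamma_yxy*(-1/8)*(-1) + Gamma_yyy*(-1)^2) = -21/241


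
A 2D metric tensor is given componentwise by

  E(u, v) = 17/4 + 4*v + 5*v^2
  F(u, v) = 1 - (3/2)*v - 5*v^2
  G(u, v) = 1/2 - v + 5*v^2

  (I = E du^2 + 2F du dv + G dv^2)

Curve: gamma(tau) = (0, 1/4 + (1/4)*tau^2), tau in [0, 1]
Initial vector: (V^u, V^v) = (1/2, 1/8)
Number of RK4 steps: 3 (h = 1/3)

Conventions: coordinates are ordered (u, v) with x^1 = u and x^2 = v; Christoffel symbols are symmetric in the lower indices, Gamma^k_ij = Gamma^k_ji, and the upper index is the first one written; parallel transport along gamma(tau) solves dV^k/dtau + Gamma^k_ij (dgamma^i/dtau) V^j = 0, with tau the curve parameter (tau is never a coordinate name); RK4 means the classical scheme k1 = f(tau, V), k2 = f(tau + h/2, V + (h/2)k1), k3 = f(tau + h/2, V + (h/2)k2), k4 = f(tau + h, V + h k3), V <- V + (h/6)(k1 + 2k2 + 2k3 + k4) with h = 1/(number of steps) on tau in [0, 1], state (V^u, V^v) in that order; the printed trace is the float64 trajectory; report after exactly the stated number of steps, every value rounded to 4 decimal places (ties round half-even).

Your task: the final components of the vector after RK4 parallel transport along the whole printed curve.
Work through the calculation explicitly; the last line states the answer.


gamma'(tau) = (0, (1/2)*tau); f(tau, V)^k = -Gamma^k_ij(gamma(tau)) gamma'^i(tau) V^j; h = 1/3; intermediate values shown to 6 dp
curve data and Christoffel symbols at the stage parameters:
  tau = 0.000000: gamma = (0.000000, 0.250000), gamma' = (0.000000, 0.000000); Gamma_uuu = 0.335052, Gamma_uuv = 0.603093, Gamma_uvv = -0.819588, Gamma_vuu = -5.963918, Gamma_vuv = -0.335052, Gamma_vvv = 1.788660
  tau = 0.166667: gamma = (0.000000, 0.256944), gamma' = (0.000000, 0.083333); Gamma_uuu = 0.298232, Gamma_uuv = 0.600862, Gamma_uvv = -0.815656, Gamma_vuu = -5.878946, Gamma_vuv = -0.298232, Gamma_vvv = 1.773964
  tau = 0.333333: gamma = (0.000000, 0.277778), gamma' = (0.000000, 0.166667); Gamma_uuu = 0.193737, Gamma_uuv = 0.596348, Gamma_uvv = -0.803583, Gamma_vuu = -5.636544, Gamma_vuv = -0.193737, Gamma_vvv = 1.722991
  tau = 0.500000: gamma = (0.000000, 0.312500), gamma' = (0.000000, 0.250000); Gamma_uuu = 0.037844, Gamma_uuv = 0.595183, Gamma_uvv = -0.783981, Gamma_vuu = -5.274083, Gamma_vuv = -0.037844, Gamma_vvv = 1.622103
  tau = 0.666667: gamma = (0.000000, 0.361111), gamma' = (0.000000, 0.333333); Gamma_uuu = -0.147943, Gamma_uuv = 0.604150, Gamma_uvv = -0.760659, Gamma_vuu = -4.847935, Gamma_vuv = 0.147943, Gamma_vvv = 1.464463
  tau = 0.833333: gamma = (0.000000, 0.423611), gamma' = (0.000000, 0.416667); Gamma_uuu = -0.343941, Gamma_uuv = 0.628684, Gamma_uvv = -0.740565, Gamma_vuu = -4.417793, Gamma_vuv = 0.343941, Gamma_vvv = 1.256747
  tau = 1.000000: gamma = (0.000000, 0.500000), gamma' = (0.000000, 0.500000); Gamma_uuu = -0.537313, Gamma_uuv = 0.671642, Gamma_uvv = -0.731343, Gamma_vuu = -4.029851, Gamma_vuv = 0.537313, Gamma_vvv = 1.014925
step 0: V^u = 0.5000, V^v = 0.1250
step 1: k1 = (0.000000, 0.000000), k2 = (-0.016540, -0.006052), k3 = (-0.016470, -0.005972), k4 = (-0.032675, -0.019357); V <- V + (h/6)(k1 + 2k2 + 2k3 + k4): V^u = 0.4945, V^v = 0.1226
step 2: k1 = (-0.032732, -0.019235), k2 = (-0.049372, -0.043786), k3 = (-0.049761, -0.042153), k4 = (-0.068727, -0.076552); V <- V + (h/6)(k1 + 2k2 + 2k3 + k4): V^u = 0.4779, V^v = 0.1077
step 3: k1 = (-0.068922, -0.076149), k2 = (-0.092846, -0.116596), k3 = (-0.093882, -0.112495), k4 = (-0.124291, -0.155609); V <- V + (h/6)(k1 + 2k2 + 2k3 + k4): V^u = 0.4464, V^v = 0.0694

Answer: V^u = 0.4464, V^v = 0.0694


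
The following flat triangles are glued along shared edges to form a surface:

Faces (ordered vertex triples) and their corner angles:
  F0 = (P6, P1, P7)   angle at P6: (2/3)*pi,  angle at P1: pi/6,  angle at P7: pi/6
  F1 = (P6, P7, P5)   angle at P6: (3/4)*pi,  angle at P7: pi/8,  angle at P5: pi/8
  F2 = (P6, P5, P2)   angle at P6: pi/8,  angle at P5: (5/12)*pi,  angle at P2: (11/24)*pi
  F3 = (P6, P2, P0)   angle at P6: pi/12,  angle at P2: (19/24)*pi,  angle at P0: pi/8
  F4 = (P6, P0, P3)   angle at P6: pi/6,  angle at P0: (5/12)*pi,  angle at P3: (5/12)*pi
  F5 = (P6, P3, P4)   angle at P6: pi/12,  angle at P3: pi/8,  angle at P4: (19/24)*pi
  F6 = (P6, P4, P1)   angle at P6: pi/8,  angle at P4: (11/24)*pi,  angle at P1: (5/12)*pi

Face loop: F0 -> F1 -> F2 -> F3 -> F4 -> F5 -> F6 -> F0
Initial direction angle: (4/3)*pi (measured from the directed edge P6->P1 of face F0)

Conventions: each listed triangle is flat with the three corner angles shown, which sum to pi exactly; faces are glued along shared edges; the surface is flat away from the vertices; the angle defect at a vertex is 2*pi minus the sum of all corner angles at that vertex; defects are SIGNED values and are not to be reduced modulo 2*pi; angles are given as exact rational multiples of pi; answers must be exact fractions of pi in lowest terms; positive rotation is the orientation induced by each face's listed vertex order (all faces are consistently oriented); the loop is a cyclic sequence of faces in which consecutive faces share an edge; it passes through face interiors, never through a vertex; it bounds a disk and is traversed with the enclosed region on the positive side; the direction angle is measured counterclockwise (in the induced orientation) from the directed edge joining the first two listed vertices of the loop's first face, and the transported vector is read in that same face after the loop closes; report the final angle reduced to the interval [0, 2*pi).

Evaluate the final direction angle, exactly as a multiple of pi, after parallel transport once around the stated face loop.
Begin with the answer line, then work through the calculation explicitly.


Answer: final direction angle = (4/3)*pi

enclosed vertex P6: corner angles sum to 2*pi, defect = 2*pi - 2*pi = 0
the final direction is the initial angle plus the enclosed defects, taken mod 2*pi in the induced orientation
final angle = (4/3)*pi + 0 = (4/3)*pi (mod 2*pi)


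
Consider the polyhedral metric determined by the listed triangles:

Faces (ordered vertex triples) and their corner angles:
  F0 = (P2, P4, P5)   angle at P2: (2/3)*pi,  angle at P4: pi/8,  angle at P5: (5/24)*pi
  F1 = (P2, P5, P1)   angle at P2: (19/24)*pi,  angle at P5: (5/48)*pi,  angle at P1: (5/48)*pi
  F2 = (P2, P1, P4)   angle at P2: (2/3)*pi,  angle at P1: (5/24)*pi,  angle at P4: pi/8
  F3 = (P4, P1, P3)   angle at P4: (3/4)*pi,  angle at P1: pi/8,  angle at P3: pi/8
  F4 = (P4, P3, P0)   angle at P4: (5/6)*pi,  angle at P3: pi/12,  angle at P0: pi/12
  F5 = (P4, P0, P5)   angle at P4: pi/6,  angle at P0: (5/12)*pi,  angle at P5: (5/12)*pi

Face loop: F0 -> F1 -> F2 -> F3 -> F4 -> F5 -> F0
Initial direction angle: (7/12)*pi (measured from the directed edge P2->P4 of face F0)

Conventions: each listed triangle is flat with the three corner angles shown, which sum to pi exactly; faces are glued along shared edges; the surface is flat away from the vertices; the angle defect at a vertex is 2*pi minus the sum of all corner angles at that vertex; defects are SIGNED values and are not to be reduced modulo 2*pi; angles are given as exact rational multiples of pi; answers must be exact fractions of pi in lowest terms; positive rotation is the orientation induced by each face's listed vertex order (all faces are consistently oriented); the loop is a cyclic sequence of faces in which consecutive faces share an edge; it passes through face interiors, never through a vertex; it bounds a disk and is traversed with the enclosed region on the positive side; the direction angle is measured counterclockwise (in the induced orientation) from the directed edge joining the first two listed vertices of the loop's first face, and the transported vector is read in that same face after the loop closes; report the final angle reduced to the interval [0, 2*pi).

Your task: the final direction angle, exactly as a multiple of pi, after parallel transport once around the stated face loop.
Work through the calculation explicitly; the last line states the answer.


enclosed vertex P2: corner angles sum to (17/8)*pi, defect = 2*pi - (17/8)*pi = -pi/8
enclosed vertex P4: corner angles sum to 2*pi, defect = 2*pi - 2*pi = 0
holonomy = initial angle + sum of enclosed defects (mod 2*pi), positive in the induced orientation
final angle = (7/12)*pi - pi/8 = (11/24)*pi (mod 2*pi)

Answer: final direction angle = (11/24)*pi


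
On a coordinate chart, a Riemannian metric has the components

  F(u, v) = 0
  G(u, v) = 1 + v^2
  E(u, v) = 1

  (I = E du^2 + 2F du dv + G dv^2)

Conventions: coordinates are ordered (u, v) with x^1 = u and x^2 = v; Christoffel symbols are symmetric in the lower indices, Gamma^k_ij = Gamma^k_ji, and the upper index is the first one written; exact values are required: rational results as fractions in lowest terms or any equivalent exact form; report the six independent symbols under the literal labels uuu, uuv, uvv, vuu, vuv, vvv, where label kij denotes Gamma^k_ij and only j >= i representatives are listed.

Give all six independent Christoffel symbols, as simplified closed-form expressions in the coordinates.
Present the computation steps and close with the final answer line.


E = 1; F = 0; G = 1 + v^2
Gamma^k_ij = (1/2) g^{kl} (d_i g_jl + d_j g_il - d_l g_ij), with g^inv = (1/(EG-F^2)) [[G, -F], [-F, E]]
first partials: E_u = 0, E_v = 0, F_u = 0, F_v = 0, G_u = 0, G_v = 2*v
D = EG - F^2 = 1 + v^2
expanded: Gamma^u_uu = (G E_u - 2F F_u + F E_v)/(2D), Gamma^u_uv = (G E_v - F G_u)/(2D), Gamma^u_vv = (2G F_v - G G_u - F G_v)/(2D), Gamma^v_uu = (2E F_u - E E_v - F E_u)/(2D), Gamma^v_uv = (E G_u - F E_v)/(2D), Gamma^v_vv = (E G_v - 2F F_v + F G_u)/(2D); substitute and cancel common factors

Answer: Gamma_uuu = 0, Gamma_uuv = 0, Gamma_uvv = 0, Gamma_vuu = 0, Gamma_vuv = 0, Gamma_vvv = v/(v^2 + 1)


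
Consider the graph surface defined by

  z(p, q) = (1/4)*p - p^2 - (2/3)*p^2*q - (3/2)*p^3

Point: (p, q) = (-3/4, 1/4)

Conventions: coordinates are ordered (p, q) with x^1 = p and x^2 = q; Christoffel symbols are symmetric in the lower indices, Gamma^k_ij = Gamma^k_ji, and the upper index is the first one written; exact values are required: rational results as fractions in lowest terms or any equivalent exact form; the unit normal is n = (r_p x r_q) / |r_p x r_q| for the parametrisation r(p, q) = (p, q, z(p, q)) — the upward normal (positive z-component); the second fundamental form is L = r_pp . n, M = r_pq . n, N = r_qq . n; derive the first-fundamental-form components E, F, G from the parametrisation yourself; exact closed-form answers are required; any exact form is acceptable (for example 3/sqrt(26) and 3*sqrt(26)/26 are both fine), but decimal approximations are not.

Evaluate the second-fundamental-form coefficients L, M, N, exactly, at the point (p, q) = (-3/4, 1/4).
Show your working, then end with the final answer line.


z_p = -17/32, z_q = -3/8, z_pp = 53/12, z_pq = 1, z_qq = 0
E = 1313/1024, F = 51/256, G = 73/64; answer radicand W^2 = 1457/1024
unnormalised second-form numerators: l = 53/12, m = 1, n = 0; L = l/sqrt(1457/1024), and similarly M = m/sqrt(W^2), N = n/sqrt(W^2)

Answer: L = 424*sqrt(1457)/4371, M = 32*sqrt(1457)/1457, N = 0


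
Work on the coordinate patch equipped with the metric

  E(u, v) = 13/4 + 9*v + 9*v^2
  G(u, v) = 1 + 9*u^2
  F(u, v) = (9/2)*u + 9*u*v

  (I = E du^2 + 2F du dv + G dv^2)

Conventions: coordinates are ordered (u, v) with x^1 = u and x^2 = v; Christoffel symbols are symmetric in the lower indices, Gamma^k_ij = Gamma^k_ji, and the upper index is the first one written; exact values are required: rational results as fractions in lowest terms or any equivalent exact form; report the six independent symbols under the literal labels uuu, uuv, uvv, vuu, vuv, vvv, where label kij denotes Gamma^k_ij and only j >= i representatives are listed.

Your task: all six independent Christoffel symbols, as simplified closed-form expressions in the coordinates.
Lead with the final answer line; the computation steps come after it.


Answer: Gamma_uuu = 0, Gamma_uuv = (36*v + 18)/(36*u^2 + 36*v^2 + 36*v + 13), Gamma_uvv = 0, Gamma_vuu = 0, Gamma_vuv = 36*u/(36*u^2 + 36*v^2 + 36*v + 13), Gamma_vvv = 0

E = 13/4 + 9*v + 9*v^2; F = (9/2)*u + 9*u*v; G = 1 + 9*u^2
Gamma^k_ij = (1/2) g^{kl} (d_i g_jl + d_j g_il - d_l g_ij), with g^inv = (1/(EG-F^2)) [[G, -F], [-F, E]]
first partials: E_u = 0, E_v = 9 + 18*v, F_u = 9/2 + 9*v, F_v = 9*u, G_u = 18*u, G_v = 0
D = EG - F^2 = 13/4 + 9*v + 9*v^2 + 9*u^2
expanded: Gamma^u_uu = (G E_u - 2F F_u + F E_v)/(2D), Gamma^u_uv = (G E_v - F G_u)/(2D), Gamma^u_vv = (2G F_v - G G_u - F G_v)/(2D), Gamma^v_uu = (2E F_u - E E_v - F E_u)/(2D), Gamma^v_uv = (E G_u - F E_v)/(2D), Gamma^v_vv = (E G_v - 2F F_v + F G_u)/(2D); substitute and cancel common factors


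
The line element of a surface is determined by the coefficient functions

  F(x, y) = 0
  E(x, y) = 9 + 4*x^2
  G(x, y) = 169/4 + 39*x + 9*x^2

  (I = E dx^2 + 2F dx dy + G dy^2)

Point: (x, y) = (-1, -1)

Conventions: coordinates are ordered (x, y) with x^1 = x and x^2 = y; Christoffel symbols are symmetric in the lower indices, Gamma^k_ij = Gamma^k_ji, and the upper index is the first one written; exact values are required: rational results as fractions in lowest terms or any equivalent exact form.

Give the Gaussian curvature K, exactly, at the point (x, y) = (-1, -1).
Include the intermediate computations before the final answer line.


E = 13, F = 0, G = 49/4, EG - F^2 = 637/4 at the point
E_x = -8, E_y = 0, F_x = 0, F_y = 0, G_x = 21, G_y = 0
E_yy = 0, F_xy = 0, G_xx = 18
Apply the Brioschi formula K = (det M1 - det M2)/(EG - F^2)^2 over the derivative matrices of E, F, G.
M1 = [[-E_yy/2 + F_xy - G_xx/2, E_x/2, F_x - E_y/2], [F_y - G_x/2, E, F], [G_y/2, F, G]] = [[-9, -4, 0], [-21/2, 13, 0], [0, 0, 49/4]]; det M1 = -7791/4
M2 = [[0, E_y/2, G_x/2], [E_y/2, E, F], [G_x/2, F, G]] = [[0, 0, 21/2], [0, 13, 0], [21/2, 0, 49/4]]; det M2 = -5733/4
det M1 - det M2 = -1029/2; K = -1029/2 / (637/4)^2 = -24/1183

Answer: K = -24/1183


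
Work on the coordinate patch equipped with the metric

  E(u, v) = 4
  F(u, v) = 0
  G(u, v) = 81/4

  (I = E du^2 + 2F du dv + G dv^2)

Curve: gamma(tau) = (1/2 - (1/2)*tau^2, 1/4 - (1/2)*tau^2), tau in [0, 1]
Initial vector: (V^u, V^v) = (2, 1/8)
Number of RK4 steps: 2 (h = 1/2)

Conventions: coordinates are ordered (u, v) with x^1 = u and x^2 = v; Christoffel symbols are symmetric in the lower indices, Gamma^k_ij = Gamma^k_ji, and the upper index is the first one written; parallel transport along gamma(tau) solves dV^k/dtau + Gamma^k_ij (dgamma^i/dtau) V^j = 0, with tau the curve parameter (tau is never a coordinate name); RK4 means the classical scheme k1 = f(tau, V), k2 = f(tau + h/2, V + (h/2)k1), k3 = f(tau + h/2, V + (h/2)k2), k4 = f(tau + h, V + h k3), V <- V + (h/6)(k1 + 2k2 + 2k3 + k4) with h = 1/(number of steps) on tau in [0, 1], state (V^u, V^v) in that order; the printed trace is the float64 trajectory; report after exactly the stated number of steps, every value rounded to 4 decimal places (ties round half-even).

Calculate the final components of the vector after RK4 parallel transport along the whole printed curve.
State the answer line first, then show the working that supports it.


Answer: V^u = 2.0000, V^v = 0.1250

gamma'(tau) = (-tau, -tau); f(tau, V)^k = -Gamma^k_ij(gamma(tau)) gamma'^i(tau) V^j; h = 1/2; intermediate values shown to 6 dp
curve data and Christoffel symbols at the stage parameters:
  tau = 0.000000: gamma = (0.500000, 0.250000), gamma' = (0.000000, 0.000000); Gamma_uuu = 0.000000, Gamma_uuv = 0.000000, Gamma_uvv = 0.000000, Gamma_vuu = 0.000000, Gamma_vuv = 0.000000, Gamma_vvv = 0.000000
  tau = 0.250000: gamma = (0.468750, 0.218750), gamma' = (-0.250000, -0.250000); Gamma_uuu = 0.000000, Gamma_uuv = 0.000000, Gamma_uvv = 0.000000, Gamma_vuu = 0.000000, Gamma_vuv = 0.000000, Gamma_vvv = 0.000000
  tau = 0.500000: gamma = (0.375000, 0.125000), gamma' = (-0.500000, -0.500000); Gamma_uuu = 0.000000, Gamma_uuv = 0.000000, Gamma_uvv = 0.000000, Gamma_vuu = 0.000000, Gamma_vuv = 0.000000, Gamma_vvv = 0.000000
  tau = 0.750000: gamma = (0.218750, -0.031250), gamma' = (-0.750000, -0.750000); Gamma_uuu = 0.000000, Gamma_uuv = 0.000000, Gamma_uvv = 0.000000, Gamma_vuu = 0.000000, Gamma_vuv = 0.000000, Gamma_vvv = 0.000000
  tau = 1.000000: gamma = (0.000000, -0.250000), gamma' = (-1.000000, -1.000000); Gamma_uuu = 0.000000, Gamma_uuv = 0.000000, Gamma_uvv = 0.000000, Gamma_vuu = 0.000000, Gamma_vuv = 0.000000, Gamma_vvv = 0.000000
step 0: V^u = 2.0000, V^v = 0.1250
step 1: k1 = (0.000000, 0.000000), k2 = (0.000000, 0.000000), k3 = (0.000000, 0.000000), k4 = (0.000000, 0.000000); V <- V + (h/6)(k1 + 2k2 + 2k3 + k4): V^u = 2.0000, V^v = 0.1250
step 2: k1 = (0.000000, 0.000000), k2 = (0.000000, 0.000000), k3 = (0.000000, 0.000000), k4 = (0.000000, 0.000000); V <- V + (h/6)(k1 + 2k2 + 2k3 + k4): V^u = 2.0000, V^v = 0.1250
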